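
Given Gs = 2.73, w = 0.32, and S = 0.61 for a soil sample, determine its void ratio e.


Result: 1.4321

Derivation:
Using the relation e = Gs * w / S
e = 2.73 * 0.32 / 0.61
e = 1.4321


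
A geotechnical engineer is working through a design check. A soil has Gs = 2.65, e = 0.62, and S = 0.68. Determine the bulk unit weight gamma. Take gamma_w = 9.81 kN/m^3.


Using gamma = gamma_w * (Gs + S*e) / (1 + e)
Numerator: Gs + S*e = 2.65 + 0.68*0.62 = 3.0716
Denominator: 1 + e = 1 + 0.62 = 1.62
gamma = 9.81 * 3.0716 / 1.62
gamma = 18.6 kN/m^3


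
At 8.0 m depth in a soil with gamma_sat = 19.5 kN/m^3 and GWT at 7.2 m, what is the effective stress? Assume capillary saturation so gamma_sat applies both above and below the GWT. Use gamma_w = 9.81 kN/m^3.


Total stress = gamma_sat * depth
sigma = 19.5 * 8.0 = 156.0 kPa
Pore water pressure u = gamma_w * (depth - d_wt)
u = 9.81 * (8.0 - 7.2) = 7.848 kPa
Effective stress = sigma - u
sigma' = 156.0 - 7.848 = 148.15 kPa


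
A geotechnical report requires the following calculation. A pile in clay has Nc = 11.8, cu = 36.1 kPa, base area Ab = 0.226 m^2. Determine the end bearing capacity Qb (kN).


Using Qb = Nc * cu * Ab
Qb = 11.8 * 36.1 * 0.226
Qb = 96.27 kN


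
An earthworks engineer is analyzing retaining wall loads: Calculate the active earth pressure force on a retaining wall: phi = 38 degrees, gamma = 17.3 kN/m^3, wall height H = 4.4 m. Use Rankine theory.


Compute active earth pressure coefficient:
Ka = tan^2(45 - phi/2) = tan^2(26.0) = 0.237883
Compute active force:
Pa = 0.5 * Ka * gamma * H^2
Pa = 0.5 * 0.237883 * 17.3 * 4.4^2
Pa = 39.84 kN/m


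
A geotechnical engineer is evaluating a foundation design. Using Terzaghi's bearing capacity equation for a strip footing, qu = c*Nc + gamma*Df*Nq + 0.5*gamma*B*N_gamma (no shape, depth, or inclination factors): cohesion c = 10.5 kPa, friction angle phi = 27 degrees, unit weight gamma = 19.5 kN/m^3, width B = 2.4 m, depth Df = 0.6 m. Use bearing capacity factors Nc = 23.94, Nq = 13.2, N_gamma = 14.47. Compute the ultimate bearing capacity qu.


Compute qu = c*Nc + gamma*Df*Nq + 0.5*gamma*B*N_gamma
Term 1: 10.5 * 23.94 = 251.37
Term 2: 19.5 * 0.6 * 13.2 = 154.44
Term 3: 0.5 * 19.5 * 2.4 * 14.47 = 338.598
qu = 251.37 + 154.44 + 338.598
qu = 744.41 kPa


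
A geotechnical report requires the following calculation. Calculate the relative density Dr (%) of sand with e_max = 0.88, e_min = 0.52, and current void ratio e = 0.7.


Using Dr = (e_max - e) / (e_max - e_min) * 100
e_max - e = 0.88 - 0.7 = 0.18
e_max - e_min = 0.88 - 0.52 = 0.36
Dr = 0.18 / 0.36 * 100
Dr = 50.0 %


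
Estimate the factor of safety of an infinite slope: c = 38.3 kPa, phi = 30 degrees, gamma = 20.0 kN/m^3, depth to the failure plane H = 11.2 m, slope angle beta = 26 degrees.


Using Fs = c / (gamma*H*sin(beta)*cos(beta)) + tan(phi)/tan(beta)
Cohesion contribution = 38.3 / (20.0*11.2*sin(26)*cos(26))
Cohesion contribution = 0.433959
Friction contribution = tan(30)/tan(26) = 1.18374
Fs = 0.433959 + 1.18374
Fs = 1.618


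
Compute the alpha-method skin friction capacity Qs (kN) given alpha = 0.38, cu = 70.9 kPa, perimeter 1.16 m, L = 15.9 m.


Result: 496.92 kN

Derivation:
Using Qs = alpha * cu * perimeter * L
Qs = 0.38 * 70.9 * 1.16 * 15.9
Qs = 496.92 kN


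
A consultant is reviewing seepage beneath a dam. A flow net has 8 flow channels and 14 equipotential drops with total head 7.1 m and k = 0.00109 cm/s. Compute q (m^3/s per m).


Result: 4.422e-05 m^3/s per m

Derivation:
Convert k to m/s for unit consistency with H:
k = 0.00109 cm/s = 0.00109 / 100 m/s = 1.09e-05 m/s
Using q = k * H * Nf / Nd
Nf / Nd = 8 / 14 = 0.5714
q = 1.09e-05 * 7.1 * 0.5714
q = 4.422e-05 m^3/s per m


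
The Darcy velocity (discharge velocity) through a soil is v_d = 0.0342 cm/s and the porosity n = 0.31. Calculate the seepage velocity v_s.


Result: 0.11032 cm/s

Derivation:
Using v_s = v_d / n
v_s = 0.0342 / 0.31
v_s = 0.11032 cm/s


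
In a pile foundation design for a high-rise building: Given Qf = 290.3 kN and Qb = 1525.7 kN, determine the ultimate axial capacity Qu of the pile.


Result: 1816.0 kN

Derivation:
Using Qu = Qf + Qb
Qu = 290.3 + 1525.7
Qu = 1816.0 kN


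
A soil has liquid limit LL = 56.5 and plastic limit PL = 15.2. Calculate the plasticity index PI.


Result: 41.3

Derivation:
Using PI = LL - PL
PI = 56.5 - 15.2
PI = 41.3


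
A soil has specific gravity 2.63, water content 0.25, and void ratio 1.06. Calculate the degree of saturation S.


Result: 0.6203

Derivation:
Using S = Gs * w / e
S = 2.63 * 0.25 / 1.06
S = 0.6203


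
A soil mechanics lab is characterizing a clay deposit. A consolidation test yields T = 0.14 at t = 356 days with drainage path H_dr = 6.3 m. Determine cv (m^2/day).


Using cv = T * H_dr^2 / t
H_dr^2 = 6.3^2 = 39.69
cv = 0.14 * 39.69 / 356
cv = 0.01561 m^2/day


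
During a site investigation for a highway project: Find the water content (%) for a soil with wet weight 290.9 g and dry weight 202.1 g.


Using w = (m_wet - m_dry) / m_dry * 100
m_wet - m_dry = 290.9 - 202.1 = 88.8 g
w = 88.8 / 202.1 * 100
w = 43.94 %


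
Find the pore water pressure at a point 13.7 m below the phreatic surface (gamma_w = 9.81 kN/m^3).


Using u = gamma_w * h_w
u = 9.81 * 13.7
u = 134.4 kPa


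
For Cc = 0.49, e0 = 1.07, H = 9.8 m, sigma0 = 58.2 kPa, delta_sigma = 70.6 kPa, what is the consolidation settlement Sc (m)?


Result: 0.8003 m

Derivation:
Using Sc = Cc * H / (1 + e0) * log10((sigma0 + delta_sigma) / sigma0)
Stress ratio = (58.2 + 70.6) / 58.2 = 2.21306
log10(2.21306) = 0.344993
Cc * H / (1 + e0) = 0.49 * 9.8 / (1 + 1.07) = 2.31981
Sc = 2.31981 * 0.344993
Sc = 0.8003 m


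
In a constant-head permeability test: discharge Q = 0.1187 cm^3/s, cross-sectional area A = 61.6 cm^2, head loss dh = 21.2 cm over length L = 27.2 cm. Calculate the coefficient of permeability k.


Compute hydraulic gradient:
i = dh / L = 21.2 / 27.2 = 0.779412
Then apply Darcy's law:
k = Q / (A * i)
k = 0.1187 / (61.6 * 0.779412)
k = 0.1187 / 48.0118
k = 0.002472 cm/s


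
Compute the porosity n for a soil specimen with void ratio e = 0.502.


Using the relation n = e / (1 + e)
n = 0.502 / (1 + 0.502)
n = 0.502 / 1.502
n = 0.3342


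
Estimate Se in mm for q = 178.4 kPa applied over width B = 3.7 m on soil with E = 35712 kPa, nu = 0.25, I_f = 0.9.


Result: 15.595 mm

Derivation:
Using Se = q * B * (1 - nu^2) * I_f / E
1 - nu^2 = 1 - 0.25^2 = 0.9375
Se = 178.4 * 3.7 * 0.9375 * 0.9 / 35712
Se = 0.015595 m
Convert to mm: Se = 0.015595 * 1000 = 15.595 mm


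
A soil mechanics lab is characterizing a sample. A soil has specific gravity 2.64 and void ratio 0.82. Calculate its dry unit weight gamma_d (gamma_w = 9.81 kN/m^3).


Using gamma_d = Gs * gamma_w / (1 + e)
gamma_d = 2.64 * 9.81 / (1 + 0.82)
gamma_d = 2.64 * 9.81 / 1.82
gamma_d = 14.23 kN/m^3


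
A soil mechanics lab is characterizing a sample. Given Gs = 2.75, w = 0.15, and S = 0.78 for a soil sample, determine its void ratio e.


Result: 0.5288

Derivation:
Using the relation e = Gs * w / S
e = 2.75 * 0.15 / 0.78
e = 0.5288


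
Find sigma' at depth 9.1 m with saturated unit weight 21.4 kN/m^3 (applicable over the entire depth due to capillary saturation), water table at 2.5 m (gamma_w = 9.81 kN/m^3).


Total stress = gamma_sat * depth
sigma = 21.4 * 9.1 = 194.74 kPa
Pore water pressure u = gamma_w * (depth - d_wt)
u = 9.81 * (9.1 - 2.5) = 64.746 kPa
Effective stress = sigma - u
sigma' = 194.74 - 64.746 = 129.99 kPa


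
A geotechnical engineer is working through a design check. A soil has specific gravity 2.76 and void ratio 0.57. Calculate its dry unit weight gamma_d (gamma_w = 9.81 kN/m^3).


Using gamma_d = Gs * gamma_w / (1 + e)
gamma_d = 2.76 * 9.81 / (1 + 0.57)
gamma_d = 2.76 * 9.81 / 1.57
gamma_d = 17.246 kN/m^3


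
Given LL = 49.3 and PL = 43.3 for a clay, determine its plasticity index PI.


Result: 6.0

Derivation:
Using PI = LL - PL
PI = 49.3 - 43.3
PI = 6.0


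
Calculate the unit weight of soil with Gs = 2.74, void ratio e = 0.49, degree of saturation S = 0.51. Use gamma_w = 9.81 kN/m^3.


Using gamma = gamma_w * (Gs + S*e) / (1 + e)
Numerator: Gs + S*e = 2.74 + 0.51*0.49 = 2.9899
Denominator: 1 + e = 1 + 0.49 = 1.49
gamma = 9.81 * 2.9899 / 1.49
gamma = 19.685 kN/m^3


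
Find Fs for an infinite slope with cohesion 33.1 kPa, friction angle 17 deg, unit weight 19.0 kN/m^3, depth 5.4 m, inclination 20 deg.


Result: 1.844

Derivation:
Using Fs = c / (gamma*H*sin(beta)*cos(beta)) + tan(phi)/tan(beta)
Cohesion contribution = 33.1 / (19.0*5.4*sin(20)*cos(20))
Cohesion contribution = 1.00379
Friction contribution = tan(17)/tan(20) = 0.839988
Fs = 1.00379 + 0.839988
Fs = 1.844


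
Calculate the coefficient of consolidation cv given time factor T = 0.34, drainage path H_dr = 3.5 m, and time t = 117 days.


Using cv = T * H_dr^2 / t
H_dr^2 = 3.5^2 = 12.25
cv = 0.34 * 12.25 / 117
cv = 0.0356 m^2/day


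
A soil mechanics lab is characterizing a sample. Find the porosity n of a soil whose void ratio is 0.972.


Using the relation n = e / (1 + e)
n = 0.972 / (1 + 0.972)
n = 0.972 / 1.972
n = 0.4929


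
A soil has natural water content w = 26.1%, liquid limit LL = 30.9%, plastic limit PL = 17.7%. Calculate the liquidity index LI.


Result: 0.636

Derivation:
First compute the plasticity index:
PI = LL - PL = 30.9 - 17.7 = 13.2
Then compute the liquidity index:
LI = (w - PL) / PI
LI = (26.1 - 17.7) / 13.2
LI = 0.636


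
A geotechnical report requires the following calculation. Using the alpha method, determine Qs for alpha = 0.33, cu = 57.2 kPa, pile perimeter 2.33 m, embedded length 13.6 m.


Using Qs = alpha * cu * perimeter * L
Qs = 0.33 * 57.2 * 2.33 * 13.6
Qs = 598.14 kN


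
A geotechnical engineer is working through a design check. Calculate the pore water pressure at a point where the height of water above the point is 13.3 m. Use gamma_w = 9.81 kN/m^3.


Using u = gamma_w * h_w
u = 9.81 * 13.3
u = 130.47 kPa


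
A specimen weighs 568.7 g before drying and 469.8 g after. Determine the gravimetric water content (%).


Result: 21.05 %

Derivation:
Using w = (m_wet - m_dry) / m_dry * 100
m_wet - m_dry = 568.7 - 469.8 = 98.9 g
w = 98.9 / 469.8 * 100
w = 21.05 %


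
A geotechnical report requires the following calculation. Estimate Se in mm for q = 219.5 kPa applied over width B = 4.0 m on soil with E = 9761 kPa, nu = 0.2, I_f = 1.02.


Result: 88.079 mm

Derivation:
Using Se = q * B * (1 - nu^2) * I_f / E
1 - nu^2 = 1 - 0.2^2 = 0.96
Se = 219.5 * 4.0 * 0.96 * 1.02 / 9761
Se = 0.088079 m
Convert to mm: Se = 0.088079 * 1000 = 88.079 mm


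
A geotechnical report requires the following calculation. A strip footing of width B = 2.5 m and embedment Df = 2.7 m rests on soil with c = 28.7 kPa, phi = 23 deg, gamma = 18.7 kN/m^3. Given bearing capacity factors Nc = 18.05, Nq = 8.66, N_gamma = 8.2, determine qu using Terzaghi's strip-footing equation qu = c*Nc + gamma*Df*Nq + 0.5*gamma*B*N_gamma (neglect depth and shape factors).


Compute qu = c*Nc + gamma*Df*Nq + 0.5*gamma*B*N_gamma
Term 1: 28.7 * 18.05 = 518.035
Term 2: 18.7 * 2.7 * 8.66 = 437.2434
Term 3: 0.5 * 18.7 * 2.5 * 8.2 = 191.675
qu = 518.035 + 437.2434 + 191.675
qu = 1146.95 kPa


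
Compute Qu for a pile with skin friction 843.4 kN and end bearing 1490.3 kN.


Result: 2333.7 kN

Derivation:
Using Qu = Qf + Qb
Qu = 843.4 + 1490.3
Qu = 2333.7 kN


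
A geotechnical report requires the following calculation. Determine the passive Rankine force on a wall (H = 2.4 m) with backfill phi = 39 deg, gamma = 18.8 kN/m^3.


Result: 237.99 kN/m

Derivation:
Compute passive earth pressure coefficient:
Kp = tan^2(45 + phi/2) = tan^2(64.5) = 4.395495
Compute passive force:
Pp = 0.5 * Kp * gamma * H^2
Pp = 0.5 * 4.395495 * 18.8 * 2.4^2
Pp = 237.99 kN/m


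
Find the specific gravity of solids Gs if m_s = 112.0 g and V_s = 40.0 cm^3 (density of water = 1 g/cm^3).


Result: 2.8

Derivation:
Using Gs = m_s / (V_s * rho_w)
Since rho_w = 1 g/cm^3:
Gs = 112.0 / 40.0
Gs = 2.8


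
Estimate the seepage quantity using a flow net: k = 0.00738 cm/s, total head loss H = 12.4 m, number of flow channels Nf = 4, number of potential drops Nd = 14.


Result: 0.0002615 m^3/s per m

Derivation:
Convert k to m/s for unit consistency with H:
k = 0.00738 cm/s = 0.00738 / 100 m/s = 7.38e-05 m/s
Using q = k * H * Nf / Nd
Nf / Nd = 4 / 14 = 0.2857
q = 7.38e-05 * 12.4 * 0.2857
q = 0.0002615 m^3/s per m


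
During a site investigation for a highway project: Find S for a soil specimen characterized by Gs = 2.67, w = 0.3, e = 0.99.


Using S = Gs * w / e
S = 2.67 * 0.3 / 0.99
S = 0.8091


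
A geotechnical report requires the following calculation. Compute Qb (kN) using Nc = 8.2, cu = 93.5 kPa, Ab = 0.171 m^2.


Result: 131.11 kN

Derivation:
Using Qb = Nc * cu * Ab
Qb = 8.2 * 93.5 * 0.171
Qb = 131.11 kN


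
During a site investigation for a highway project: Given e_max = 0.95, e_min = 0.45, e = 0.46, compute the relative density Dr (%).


Using Dr = (e_max - e) / (e_max - e_min) * 100
e_max - e = 0.95 - 0.46 = 0.49
e_max - e_min = 0.95 - 0.45 = 0.5
Dr = 0.49 / 0.5 * 100
Dr = 98.0 %


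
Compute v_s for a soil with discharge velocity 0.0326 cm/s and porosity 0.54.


Using v_s = v_d / n
v_s = 0.0326 / 0.54
v_s = 0.06037 cm/s


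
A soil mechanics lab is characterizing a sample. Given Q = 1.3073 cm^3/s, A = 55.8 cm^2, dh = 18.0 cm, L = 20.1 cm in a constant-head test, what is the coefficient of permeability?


Compute hydraulic gradient:
i = dh / L = 18.0 / 20.1 = 0.895522
Then apply Darcy's law:
k = Q / (A * i)
k = 1.3073 / (55.8 * 0.895522)
k = 1.3073 / 49.9701
k = 0.026162 cm/s


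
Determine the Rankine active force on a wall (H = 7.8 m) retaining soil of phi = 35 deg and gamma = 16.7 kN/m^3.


Result: 137.67 kN/m

Derivation:
Compute active earth pressure coefficient:
Ka = tan^2(45 - phi/2) = tan^2(27.5) = 0.27099
Compute active force:
Pa = 0.5 * Ka * gamma * H^2
Pa = 0.5 * 0.27099 * 16.7 * 7.8^2
Pa = 137.67 kN/m


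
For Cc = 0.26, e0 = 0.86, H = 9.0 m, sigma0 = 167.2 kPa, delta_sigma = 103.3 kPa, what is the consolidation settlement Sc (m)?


Result: 0.2628 m

Derivation:
Using Sc = Cc * H / (1 + e0) * log10((sigma0 + delta_sigma) / sigma0)
Stress ratio = (167.2 + 103.3) / 167.2 = 1.61782
log10(1.61782) = 0.208931
Cc * H / (1 + e0) = 0.26 * 9.0 / (1 + 0.86) = 1.25806
Sc = 1.25806 * 0.208931
Sc = 0.2628 m


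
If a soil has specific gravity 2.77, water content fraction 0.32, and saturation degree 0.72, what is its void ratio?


Result: 1.2311

Derivation:
Using the relation e = Gs * w / S
e = 2.77 * 0.32 / 0.72
e = 1.2311


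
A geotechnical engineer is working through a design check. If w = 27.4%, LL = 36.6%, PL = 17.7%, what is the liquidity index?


Result: 0.513

Derivation:
First compute the plasticity index:
PI = LL - PL = 36.6 - 17.7 = 18.9
Then compute the liquidity index:
LI = (w - PL) / PI
LI = (27.4 - 17.7) / 18.9
LI = 0.513


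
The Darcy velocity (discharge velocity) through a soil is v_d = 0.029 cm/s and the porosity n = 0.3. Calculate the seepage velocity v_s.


Using v_s = v_d / n
v_s = 0.029 / 0.3
v_s = 0.09667 cm/s


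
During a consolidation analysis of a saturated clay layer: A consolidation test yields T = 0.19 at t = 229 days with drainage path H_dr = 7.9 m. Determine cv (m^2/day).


Using cv = T * H_dr^2 / t
H_dr^2 = 7.9^2 = 62.41
cv = 0.19 * 62.41 / 229
cv = 0.05178 m^2/day


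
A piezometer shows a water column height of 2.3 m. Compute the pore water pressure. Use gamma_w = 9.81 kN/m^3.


Using u = gamma_w * h_w
u = 9.81 * 2.3
u = 22.56 kPa


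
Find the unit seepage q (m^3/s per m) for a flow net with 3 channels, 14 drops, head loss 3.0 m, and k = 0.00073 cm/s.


Convert k to m/s for unit consistency with H:
k = 0.00073 cm/s = 0.00073 / 100 m/s = 7.3e-06 m/s
Using q = k * H * Nf / Nd
Nf / Nd = 3 / 14 = 0.2143
q = 7.3e-06 * 3.0 * 0.2143
q = 4.693e-06 m^3/s per m


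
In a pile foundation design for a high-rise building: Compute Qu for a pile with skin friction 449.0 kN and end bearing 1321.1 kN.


Using Qu = Qf + Qb
Qu = 449.0 + 1321.1
Qu = 1770.1 kN


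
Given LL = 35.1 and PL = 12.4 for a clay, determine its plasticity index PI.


Result: 22.7

Derivation:
Using PI = LL - PL
PI = 35.1 - 12.4
PI = 22.7


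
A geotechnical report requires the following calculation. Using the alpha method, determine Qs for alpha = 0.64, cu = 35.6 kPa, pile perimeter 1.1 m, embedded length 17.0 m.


Using Qs = alpha * cu * perimeter * L
Qs = 0.64 * 35.6 * 1.1 * 17.0
Qs = 426.06 kN


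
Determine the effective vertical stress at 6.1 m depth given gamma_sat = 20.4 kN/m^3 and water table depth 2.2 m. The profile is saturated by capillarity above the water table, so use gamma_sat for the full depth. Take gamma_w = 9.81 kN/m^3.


Total stress = gamma_sat * depth
sigma = 20.4 * 6.1 = 124.44 kPa
Pore water pressure u = gamma_w * (depth - d_wt)
u = 9.81 * (6.1 - 2.2) = 38.259 kPa
Effective stress = sigma - u
sigma' = 124.44 - 38.259 = 86.18 kPa


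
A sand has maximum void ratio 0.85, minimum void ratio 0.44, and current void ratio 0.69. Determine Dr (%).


Using Dr = (e_max - e) / (e_max - e_min) * 100
e_max - e = 0.85 - 0.69 = 0.16
e_max - e_min = 0.85 - 0.44 = 0.41
Dr = 0.16 / 0.41 * 100
Dr = 39.02 %


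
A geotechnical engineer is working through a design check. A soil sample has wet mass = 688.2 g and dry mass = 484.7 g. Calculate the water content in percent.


Using w = (m_wet - m_dry) / m_dry * 100
m_wet - m_dry = 688.2 - 484.7 = 203.5 g
w = 203.5 / 484.7 * 100
w = 41.98 %


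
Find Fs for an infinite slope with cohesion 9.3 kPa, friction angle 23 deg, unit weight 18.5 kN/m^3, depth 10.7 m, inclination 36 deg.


Using Fs = c / (gamma*H*sin(beta)*cos(beta)) + tan(phi)/tan(beta)
Cohesion contribution = 9.3 / (18.5*10.7*sin(36)*cos(36))
Cohesion contribution = 0.0987987
Friction contribution = tan(23)/tan(36) = 0.584239
Fs = 0.0987987 + 0.584239
Fs = 0.683


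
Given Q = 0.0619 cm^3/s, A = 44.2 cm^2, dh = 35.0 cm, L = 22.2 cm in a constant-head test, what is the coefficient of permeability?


Result: 0.000888 cm/s

Derivation:
Compute hydraulic gradient:
i = dh / L = 35.0 / 22.2 = 1.57658
Then apply Darcy's law:
k = Q / (A * i)
k = 0.0619 / (44.2 * 1.57658)
k = 0.0619 / 69.6847
k = 0.000888 cm/s


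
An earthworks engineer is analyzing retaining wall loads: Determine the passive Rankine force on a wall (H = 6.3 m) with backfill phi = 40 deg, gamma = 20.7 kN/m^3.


Compute passive earth pressure coefficient:
Kp = tan^2(45 + phi/2) = tan^2(65.0) = 4.59891
Compute passive force:
Pp = 0.5 * Kp * gamma * H^2
Pp = 0.5 * 4.59891 * 20.7 * 6.3^2
Pp = 1889.19 kN/m


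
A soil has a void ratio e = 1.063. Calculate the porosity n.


Using the relation n = e / (1 + e)
n = 1.063 / (1 + 1.063)
n = 1.063 / 2.063
n = 0.5153


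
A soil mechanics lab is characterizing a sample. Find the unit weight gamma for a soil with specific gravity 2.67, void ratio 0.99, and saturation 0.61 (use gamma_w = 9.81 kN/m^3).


Using gamma = gamma_w * (Gs + S*e) / (1 + e)
Numerator: Gs + S*e = 2.67 + 0.61*0.99 = 3.2739
Denominator: 1 + e = 1 + 0.99 = 1.99
gamma = 9.81 * 3.2739 / 1.99
gamma = 16.139 kN/m^3


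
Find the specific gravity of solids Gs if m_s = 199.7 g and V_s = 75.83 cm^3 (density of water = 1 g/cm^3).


Using Gs = m_s / (V_s * rho_w)
Since rho_w = 1 g/cm^3:
Gs = 199.7 / 75.83
Gs = 2.634


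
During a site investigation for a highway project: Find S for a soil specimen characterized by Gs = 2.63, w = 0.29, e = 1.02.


Result: 0.7477

Derivation:
Using S = Gs * w / e
S = 2.63 * 0.29 / 1.02
S = 0.7477


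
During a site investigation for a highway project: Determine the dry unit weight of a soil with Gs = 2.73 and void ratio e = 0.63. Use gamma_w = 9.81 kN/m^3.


Using gamma_d = Gs * gamma_w / (1 + e)
gamma_d = 2.73 * 9.81 / (1 + 0.63)
gamma_d = 2.73 * 9.81 / 1.63
gamma_d = 16.43 kN/m^3


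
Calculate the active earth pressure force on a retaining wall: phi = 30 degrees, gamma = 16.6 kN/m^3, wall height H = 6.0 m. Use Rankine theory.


Compute active earth pressure coefficient:
Ka = tan^2(45 - phi/2) = tan^2(30.0) = 0.333333
Compute active force:
Pa = 0.5 * Ka * gamma * H^2
Pa = 0.5 * 0.333333 * 16.6 * 6.0^2
Pa = 99.6 kN/m


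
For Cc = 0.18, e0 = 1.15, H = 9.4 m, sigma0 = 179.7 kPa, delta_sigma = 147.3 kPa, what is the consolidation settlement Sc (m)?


Result: 0.2046 m

Derivation:
Using Sc = Cc * H / (1 + e0) * log10((sigma0 + delta_sigma) / sigma0)
Stress ratio = (179.7 + 147.3) / 179.7 = 1.8197
log10(1.8197) = 0.26
Cc * H / (1 + e0) = 0.18 * 9.4 / (1 + 1.15) = 0.786977
Sc = 0.786977 * 0.26
Sc = 0.2046 m


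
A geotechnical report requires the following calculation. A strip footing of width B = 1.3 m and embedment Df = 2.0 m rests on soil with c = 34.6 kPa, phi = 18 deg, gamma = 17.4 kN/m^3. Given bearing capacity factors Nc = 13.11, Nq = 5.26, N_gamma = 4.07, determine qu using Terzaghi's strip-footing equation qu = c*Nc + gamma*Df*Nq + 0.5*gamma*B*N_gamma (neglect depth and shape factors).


Compute qu = c*Nc + gamma*Df*Nq + 0.5*gamma*B*N_gamma
Term 1: 34.6 * 13.11 = 453.606
Term 2: 17.4 * 2.0 * 5.26 = 183.048
Term 3: 0.5 * 17.4 * 1.3 * 4.07 = 46.0317
qu = 453.606 + 183.048 + 46.0317
qu = 682.69 kPa


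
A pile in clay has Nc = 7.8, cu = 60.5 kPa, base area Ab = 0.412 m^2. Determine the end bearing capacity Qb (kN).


Using Qb = Nc * cu * Ab
Qb = 7.8 * 60.5 * 0.412
Qb = 194.42 kN


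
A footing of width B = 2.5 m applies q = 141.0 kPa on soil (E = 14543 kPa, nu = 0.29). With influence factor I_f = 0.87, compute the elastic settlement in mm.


Result: 19.314 mm

Derivation:
Using Se = q * B * (1 - nu^2) * I_f / E
1 - nu^2 = 1 - 0.29^2 = 0.9159
Se = 141.0 * 2.5 * 0.9159 * 0.87 / 14543
Se = 0.019314 m
Convert to mm: Se = 0.019314 * 1000 = 19.314 mm


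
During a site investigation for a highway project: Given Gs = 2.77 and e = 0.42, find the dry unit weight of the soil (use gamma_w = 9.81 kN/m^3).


Using gamma_d = Gs * gamma_w / (1 + e)
gamma_d = 2.77 * 9.81 / (1 + 0.42)
gamma_d = 2.77 * 9.81 / 1.42
gamma_d = 19.136 kN/m^3


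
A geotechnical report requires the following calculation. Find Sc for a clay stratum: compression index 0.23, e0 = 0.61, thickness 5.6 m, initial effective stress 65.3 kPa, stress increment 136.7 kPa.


Using Sc = Cc * H / (1 + e0) * log10((sigma0 + delta_sigma) / sigma0)
Stress ratio = (65.3 + 136.7) / 65.3 = 3.09342
log10(3.09342) = 0.490438
Cc * H / (1 + e0) = 0.23 * 5.6 / (1 + 0.61) = 0.8
Sc = 0.8 * 0.490438
Sc = 0.3924 m


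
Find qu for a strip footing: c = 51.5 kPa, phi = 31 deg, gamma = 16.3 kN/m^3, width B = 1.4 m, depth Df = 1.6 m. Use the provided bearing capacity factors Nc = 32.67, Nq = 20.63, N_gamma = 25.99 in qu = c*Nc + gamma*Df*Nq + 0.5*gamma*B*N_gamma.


Result: 2517.08 kPa

Derivation:
Compute qu = c*Nc + gamma*Df*Nq + 0.5*gamma*B*N_gamma
Term 1: 51.5 * 32.67 = 1682.505
Term 2: 16.3 * 1.6 * 20.63 = 538.0304
Term 3: 0.5 * 16.3 * 1.4 * 25.99 = 296.5459
qu = 1682.505 + 538.0304 + 296.5459
qu = 2517.08 kPa


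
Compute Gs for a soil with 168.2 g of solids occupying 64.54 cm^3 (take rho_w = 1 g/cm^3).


Using Gs = m_s / (V_s * rho_w)
Since rho_w = 1 g/cm^3:
Gs = 168.2 / 64.54
Gs = 2.606


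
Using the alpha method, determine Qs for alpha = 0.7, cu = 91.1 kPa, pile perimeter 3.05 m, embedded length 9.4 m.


Using Qs = alpha * cu * perimeter * L
Qs = 0.7 * 91.1 * 3.05 * 9.4
Qs = 1828.29 kN


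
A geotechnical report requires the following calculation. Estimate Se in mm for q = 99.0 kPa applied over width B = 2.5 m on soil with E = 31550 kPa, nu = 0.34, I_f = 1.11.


Using Se = q * B * (1 - nu^2) * I_f / E
1 - nu^2 = 1 - 0.34^2 = 0.8844
Se = 99.0 * 2.5 * 0.8844 * 1.11 / 31550
Se = 0.007701 m
Convert to mm: Se = 0.007701 * 1000 = 7.701 mm


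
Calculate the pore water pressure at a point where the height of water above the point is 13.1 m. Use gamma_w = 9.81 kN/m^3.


Using u = gamma_w * h_w
u = 9.81 * 13.1
u = 128.51 kPa


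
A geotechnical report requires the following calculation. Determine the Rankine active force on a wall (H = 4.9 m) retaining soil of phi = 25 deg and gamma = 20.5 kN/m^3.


Result: 99.88 kN/m

Derivation:
Compute active earth pressure coefficient:
Ka = tan^2(45 - phi/2) = tan^2(32.5) = 0.405859
Compute active force:
Pa = 0.5 * Ka * gamma * H^2
Pa = 0.5 * 0.405859 * 20.5 * 4.9^2
Pa = 99.88 kN/m


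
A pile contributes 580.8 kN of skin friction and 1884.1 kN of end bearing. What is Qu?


Using Qu = Qf + Qb
Qu = 580.8 + 1884.1
Qu = 2464.9 kN


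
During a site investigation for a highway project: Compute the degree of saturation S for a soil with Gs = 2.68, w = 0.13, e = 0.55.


Result: 0.6335

Derivation:
Using S = Gs * w / e
S = 2.68 * 0.13 / 0.55
S = 0.6335


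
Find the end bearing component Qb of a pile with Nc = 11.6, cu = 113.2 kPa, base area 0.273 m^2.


Using Qb = Nc * cu * Ab
Qb = 11.6 * 113.2 * 0.273
Qb = 358.48 kN


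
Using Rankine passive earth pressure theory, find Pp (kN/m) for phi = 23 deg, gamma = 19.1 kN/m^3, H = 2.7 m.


Compute passive earth pressure coefficient:
Kp = tan^2(45 + phi/2) = tan^2(56.5) = 2.282623
Compute passive force:
Pp = 0.5 * Kp * gamma * H^2
Pp = 0.5 * 2.282623 * 19.1 * 2.7^2
Pp = 158.92 kN/m


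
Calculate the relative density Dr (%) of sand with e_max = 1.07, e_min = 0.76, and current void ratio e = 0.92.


Using Dr = (e_max - e) / (e_max - e_min) * 100
e_max - e = 1.07 - 0.92 = 0.15
e_max - e_min = 1.07 - 0.76 = 0.31
Dr = 0.15 / 0.31 * 100
Dr = 48.39 %


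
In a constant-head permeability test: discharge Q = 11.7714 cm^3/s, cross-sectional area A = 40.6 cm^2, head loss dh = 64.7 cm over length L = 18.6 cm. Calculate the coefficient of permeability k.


Result: 0.083351 cm/s

Derivation:
Compute hydraulic gradient:
i = dh / L = 64.7 / 18.6 = 3.47849
Then apply Darcy's law:
k = Q / (A * i)
k = 11.7714 / (40.6 * 3.47849)
k = 11.7714 / 141.227
k = 0.083351 cm/s


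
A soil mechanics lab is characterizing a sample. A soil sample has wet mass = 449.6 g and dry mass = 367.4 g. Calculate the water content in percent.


Result: 22.37 %

Derivation:
Using w = (m_wet - m_dry) / m_dry * 100
m_wet - m_dry = 449.6 - 367.4 = 82.2 g
w = 82.2 / 367.4 * 100
w = 22.37 %


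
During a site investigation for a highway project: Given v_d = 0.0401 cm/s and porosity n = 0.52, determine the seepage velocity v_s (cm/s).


Using v_s = v_d / n
v_s = 0.0401 / 0.52
v_s = 0.07712 cm/s


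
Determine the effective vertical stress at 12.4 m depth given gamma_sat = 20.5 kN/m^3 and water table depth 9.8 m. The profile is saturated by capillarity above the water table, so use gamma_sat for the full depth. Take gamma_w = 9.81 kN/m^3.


Total stress = gamma_sat * depth
sigma = 20.5 * 12.4 = 254.2 kPa
Pore water pressure u = gamma_w * (depth - d_wt)
u = 9.81 * (12.4 - 9.8) = 25.506 kPa
Effective stress = sigma - u
sigma' = 254.2 - 25.506 = 228.69 kPa


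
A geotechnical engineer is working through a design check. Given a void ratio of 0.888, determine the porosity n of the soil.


Using the relation n = e / (1 + e)
n = 0.888 / (1 + 0.888)
n = 0.888 / 1.888
n = 0.4703


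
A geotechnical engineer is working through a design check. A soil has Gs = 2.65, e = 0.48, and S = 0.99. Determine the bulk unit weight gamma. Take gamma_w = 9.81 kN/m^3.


Using gamma = gamma_w * (Gs + S*e) / (1 + e)
Numerator: Gs + S*e = 2.65 + 0.99*0.48 = 3.1252
Denominator: 1 + e = 1 + 0.48 = 1.48
gamma = 9.81 * 3.1252 / 1.48
gamma = 20.715 kN/m^3


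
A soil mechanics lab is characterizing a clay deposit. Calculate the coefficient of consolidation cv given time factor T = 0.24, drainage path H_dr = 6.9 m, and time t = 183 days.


Using cv = T * H_dr^2 / t
H_dr^2 = 6.9^2 = 47.61
cv = 0.24 * 47.61 / 183
cv = 0.06244 m^2/day


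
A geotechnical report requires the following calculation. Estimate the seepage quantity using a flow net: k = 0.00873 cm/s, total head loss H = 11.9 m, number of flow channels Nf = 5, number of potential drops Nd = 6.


Result: 0.0008657 m^3/s per m

Derivation:
Convert k to m/s for unit consistency with H:
k = 0.00873 cm/s = 0.00873 / 100 m/s = 8.73e-05 m/s
Using q = k * H * Nf / Nd
Nf / Nd = 5 / 6 = 0.8333
q = 8.73e-05 * 11.9 * 0.8333
q = 0.0008657 m^3/s per m


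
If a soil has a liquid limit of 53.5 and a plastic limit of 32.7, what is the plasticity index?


Result: 20.8

Derivation:
Using PI = LL - PL
PI = 53.5 - 32.7
PI = 20.8


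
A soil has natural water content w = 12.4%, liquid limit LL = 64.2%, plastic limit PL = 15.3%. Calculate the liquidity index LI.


First compute the plasticity index:
PI = LL - PL = 64.2 - 15.3 = 48.9
Then compute the liquidity index:
LI = (w - PL) / PI
LI = (12.4 - 15.3) / 48.9
LI = -0.059


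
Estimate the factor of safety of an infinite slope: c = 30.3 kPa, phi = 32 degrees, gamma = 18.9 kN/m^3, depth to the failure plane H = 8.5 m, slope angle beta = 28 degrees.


Result: 1.63

Derivation:
Using Fs = c / (gamma*H*sin(beta)*cos(beta)) + tan(phi)/tan(beta)
Cohesion contribution = 30.3 / (18.9*8.5*sin(28)*cos(28))
Cohesion contribution = 0.455007
Friction contribution = tan(32)/tan(28) = 1.17521
Fs = 0.455007 + 1.17521
Fs = 1.63


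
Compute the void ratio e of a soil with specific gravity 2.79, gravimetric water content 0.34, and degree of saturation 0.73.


Using the relation e = Gs * w / S
e = 2.79 * 0.34 / 0.73
e = 1.2995


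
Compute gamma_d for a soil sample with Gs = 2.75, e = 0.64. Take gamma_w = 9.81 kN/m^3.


Using gamma_d = Gs * gamma_w / (1 + e)
gamma_d = 2.75 * 9.81 / (1 + 0.64)
gamma_d = 2.75 * 9.81 / 1.64
gamma_d = 16.45 kN/m^3


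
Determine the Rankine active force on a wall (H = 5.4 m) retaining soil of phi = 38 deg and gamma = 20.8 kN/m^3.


Compute active earth pressure coefficient:
Ka = tan^2(45 - phi/2) = tan^2(26.0) = 0.237883
Compute active force:
Pa = 0.5 * Ka * gamma * H^2
Pa = 0.5 * 0.237883 * 20.8 * 5.4^2
Pa = 72.14 kN/m


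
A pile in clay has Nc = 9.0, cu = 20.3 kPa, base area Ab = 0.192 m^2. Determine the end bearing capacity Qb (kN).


Using Qb = Nc * cu * Ab
Qb = 9.0 * 20.3 * 0.192
Qb = 35.08 kN


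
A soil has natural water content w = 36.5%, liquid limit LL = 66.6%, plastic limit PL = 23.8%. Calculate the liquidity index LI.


First compute the plasticity index:
PI = LL - PL = 66.6 - 23.8 = 42.8
Then compute the liquidity index:
LI = (w - PL) / PI
LI = (36.5 - 23.8) / 42.8
LI = 0.297


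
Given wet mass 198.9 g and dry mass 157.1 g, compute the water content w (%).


Result: 26.61 %

Derivation:
Using w = (m_wet - m_dry) / m_dry * 100
m_wet - m_dry = 198.9 - 157.1 = 41.8 g
w = 41.8 / 157.1 * 100
w = 26.61 %


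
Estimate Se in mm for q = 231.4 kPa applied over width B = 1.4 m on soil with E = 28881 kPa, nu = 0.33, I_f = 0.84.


Using Se = q * B * (1 - nu^2) * I_f / E
1 - nu^2 = 1 - 0.33^2 = 0.8911
Se = 231.4 * 1.4 * 0.8911 * 0.84 / 28881
Se = 0.008396 m
Convert to mm: Se = 0.008396 * 1000 = 8.396 mm


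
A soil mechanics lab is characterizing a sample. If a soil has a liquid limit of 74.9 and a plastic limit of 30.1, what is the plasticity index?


Result: 44.8

Derivation:
Using PI = LL - PL
PI = 74.9 - 30.1
PI = 44.8


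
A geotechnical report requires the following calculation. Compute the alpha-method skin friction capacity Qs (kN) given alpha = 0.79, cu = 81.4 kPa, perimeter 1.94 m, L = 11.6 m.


Using Qs = alpha * cu * perimeter * L
Qs = 0.79 * 81.4 * 1.94 * 11.6
Qs = 1447.14 kN


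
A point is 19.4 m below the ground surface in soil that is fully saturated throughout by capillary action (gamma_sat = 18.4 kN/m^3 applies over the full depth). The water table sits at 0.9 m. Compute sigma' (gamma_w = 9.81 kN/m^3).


Result: 175.48 kPa

Derivation:
Total stress = gamma_sat * depth
sigma = 18.4 * 19.4 = 356.96 kPa
Pore water pressure u = gamma_w * (depth - d_wt)
u = 9.81 * (19.4 - 0.9) = 181.485 kPa
Effective stress = sigma - u
sigma' = 356.96 - 181.485 = 175.48 kPa


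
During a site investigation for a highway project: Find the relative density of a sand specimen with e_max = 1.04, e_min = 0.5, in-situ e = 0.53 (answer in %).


Result: 94.44 %

Derivation:
Using Dr = (e_max - e) / (e_max - e_min) * 100
e_max - e = 1.04 - 0.53 = 0.51
e_max - e_min = 1.04 - 0.5 = 0.54
Dr = 0.51 / 0.54 * 100
Dr = 94.44 %


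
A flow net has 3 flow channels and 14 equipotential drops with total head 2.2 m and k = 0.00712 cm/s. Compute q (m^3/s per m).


Convert k to m/s for unit consistency with H:
k = 0.00712 cm/s = 0.00712 / 100 m/s = 7.12e-05 m/s
Using q = k * H * Nf / Nd
Nf / Nd = 3 / 14 = 0.2143
q = 7.12e-05 * 2.2 * 0.2143
q = 3.357e-05 m^3/s per m


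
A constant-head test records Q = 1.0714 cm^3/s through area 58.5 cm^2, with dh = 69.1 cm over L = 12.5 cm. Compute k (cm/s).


Compute hydraulic gradient:
i = dh / L = 69.1 / 12.5 = 5.528
Then apply Darcy's law:
k = Q / (A * i)
k = 1.0714 / (58.5 * 5.528)
k = 1.0714 / 323.388
k = 0.003313 cm/s


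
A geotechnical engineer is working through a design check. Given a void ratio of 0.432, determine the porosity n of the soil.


Result: 0.3017

Derivation:
Using the relation n = e / (1 + e)
n = 0.432 / (1 + 0.432)
n = 0.432 / 1.432
n = 0.3017


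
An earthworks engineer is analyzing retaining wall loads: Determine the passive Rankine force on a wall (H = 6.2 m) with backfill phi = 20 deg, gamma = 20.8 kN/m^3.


Compute passive earth pressure coefficient:
Kp = tan^2(45 + phi/2) = tan^2(55.0) = 2.039607
Compute passive force:
Pp = 0.5 * Kp * gamma * H^2
Pp = 0.5 * 2.039607 * 20.8 * 6.2^2
Pp = 815.39 kN/m


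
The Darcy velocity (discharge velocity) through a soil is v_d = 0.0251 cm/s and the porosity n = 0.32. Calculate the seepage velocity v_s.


Using v_s = v_d / n
v_s = 0.0251 / 0.32
v_s = 0.07844 cm/s


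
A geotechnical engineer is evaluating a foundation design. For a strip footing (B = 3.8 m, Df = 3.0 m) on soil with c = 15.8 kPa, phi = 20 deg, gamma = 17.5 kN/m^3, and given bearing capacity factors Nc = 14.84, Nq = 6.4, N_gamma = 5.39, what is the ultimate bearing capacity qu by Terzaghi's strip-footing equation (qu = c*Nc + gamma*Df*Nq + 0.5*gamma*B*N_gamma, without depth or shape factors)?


Compute qu = c*Nc + gamma*Df*Nq + 0.5*gamma*B*N_gamma
Term 1: 15.8 * 14.84 = 234.472
Term 2: 17.5 * 3.0 * 6.4 = 336.0
Term 3: 0.5 * 17.5 * 3.8 * 5.39 = 179.2175
qu = 234.472 + 336.0 + 179.2175
qu = 749.69 kPa


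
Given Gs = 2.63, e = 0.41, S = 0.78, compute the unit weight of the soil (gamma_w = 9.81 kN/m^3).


Result: 20.523 kN/m^3

Derivation:
Using gamma = gamma_w * (Gs + S*e) / (1 + e)
Numerator: Gs + S*e = 2.63 + 0.78*0.41 = 2.9498
Denominator: 1 + e = 1 + 0.41 = 1.41
gamma = 9.81 * 2.9498 / 1.41
gamma = 20.523 kN/m^3


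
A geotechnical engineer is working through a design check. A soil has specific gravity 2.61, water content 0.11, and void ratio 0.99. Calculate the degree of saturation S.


Result: 0.29

Derivation:
Using S = Gs * w / e
S = 2.61 * 0.11 / 0.99
S = 0.29


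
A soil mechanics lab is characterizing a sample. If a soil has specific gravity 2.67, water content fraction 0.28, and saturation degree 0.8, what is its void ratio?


Using the relation e = Gs * w / S
e = 2.67 * 0.28 / 0.8
e = 0.9345


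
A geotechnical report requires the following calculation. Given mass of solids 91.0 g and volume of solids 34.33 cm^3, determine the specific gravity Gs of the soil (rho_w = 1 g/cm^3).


Using Gs = m_s / (V_s * rho_w)
Since rho_w = 1 g/cm^3:
Gs = 91.0 / 34.33
Gs = 2.651


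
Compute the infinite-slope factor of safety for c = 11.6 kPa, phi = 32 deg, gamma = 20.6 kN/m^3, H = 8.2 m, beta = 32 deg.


Using Fs = c / (gamma*H*sin(beta)*cos(beta)) + tan(phi)/tan(beta)
Cohesion contribution = 11.6 / (20.6*8.2*sin(32)*cos(32))
Cohesion contribution = 0.152808
Friction contribution = tan(32)/tan(32) = 1
Fs = 0.152808 + 1
Fs = 1.153


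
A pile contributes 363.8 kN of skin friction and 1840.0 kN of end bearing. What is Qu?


Using Qu = Qf + Qb
Qu = 363.8 + 1840.0
Qu = 2203.8 kN


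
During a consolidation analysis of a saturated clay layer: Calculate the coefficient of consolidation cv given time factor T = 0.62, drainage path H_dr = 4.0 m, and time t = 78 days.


Using cv = T * H_dr^2 / t
H_dr^2 = 4.0^2 = 16.0
cv = 0.62 * 16.0 / 78
cv = 0.12718 m^2/day


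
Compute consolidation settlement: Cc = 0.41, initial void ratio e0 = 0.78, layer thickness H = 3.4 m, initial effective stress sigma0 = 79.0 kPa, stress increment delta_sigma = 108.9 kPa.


Using Sc = Cc * H / (1 + e0) * log10((sigma0 + delta_sigma) / sigma0)
Stress ratio = (79.0 + 108.9) / 79.0 = 2.37848
log10(2.37848) = 0.3763
Cc * H / (1 + e0) = 0.41 * 3.4 / (1 + 0.78) = 0.783146
Sc = 0.783146 * 0.3763
Sc = 0.2947 m


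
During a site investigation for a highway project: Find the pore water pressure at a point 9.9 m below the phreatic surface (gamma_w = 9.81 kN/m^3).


Using u = gamma_w * h_w
u = 9.81 * 9.9
u = 97.12 kPa


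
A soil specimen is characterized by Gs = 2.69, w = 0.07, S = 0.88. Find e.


Result: 0.214

Derivation:
Using the relation e = Gs * w / S
e = 2.69 * 0.07 / 0.88
e = 0.214


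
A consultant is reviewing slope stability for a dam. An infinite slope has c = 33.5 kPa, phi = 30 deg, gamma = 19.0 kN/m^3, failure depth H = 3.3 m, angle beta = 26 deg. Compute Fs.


Result: 2.54

Derivation:
Using Fs = c / (gamma*H*sin(beta)*cos(beta)) + tan(phi)/tan(beta)
Cohesion contribution = 33.5 / (19.0*3.3*sin(26)*cos(26))
Cohesion contribution = 1.35605
Friction contribution = tan(30)/tan(26) = 1.18374
Fs = 1.35605 + 1.18374
Fs = 2.54


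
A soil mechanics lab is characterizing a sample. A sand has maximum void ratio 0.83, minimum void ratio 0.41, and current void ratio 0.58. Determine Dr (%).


Result: 59.52 %

Derivation:
Using Dr = (e_max - e) / (e_max - e_min) * 100
e_max - e = 0.83 - 0.58 = 0.25
e_max - e_min = 0.83 - 0.41 = 0.42
Dr = 0.25 / 0.42 * 100
Dr = 59.52 %


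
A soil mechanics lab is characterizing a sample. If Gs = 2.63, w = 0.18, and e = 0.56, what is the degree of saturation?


Using S = Gs * w / e
S = 2.63 * 0.18 / 0.56
S = 0.8454


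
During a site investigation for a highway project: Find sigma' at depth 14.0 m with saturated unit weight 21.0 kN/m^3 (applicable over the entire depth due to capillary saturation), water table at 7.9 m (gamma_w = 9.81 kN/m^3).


Total stress = gamma_sat * depth
sigma = 21.0 * 14.0 = 294.0 kPa
Pore water pressure u = gamma_w * (depth - d_wt)
u = 9.81 * (14.0 - 7.9) = 59.841 kPa
Effective stress = sigma - u
sigma' = 294.0 - 59.841 = 234.16 kPa


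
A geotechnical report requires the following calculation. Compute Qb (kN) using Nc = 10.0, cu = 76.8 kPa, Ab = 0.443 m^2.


Using Qb = Nc * cu * Ab
Qb = 10.0 * 76.8 * 0.443
Qb = 340.22 kN


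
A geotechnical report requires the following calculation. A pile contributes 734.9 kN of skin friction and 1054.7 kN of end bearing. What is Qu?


Result: 1789.6 kN

Derivation:
Using Qu = Qf + Qb
Qu = 734.9 + 1054.7
Qu = 1789.6 kN


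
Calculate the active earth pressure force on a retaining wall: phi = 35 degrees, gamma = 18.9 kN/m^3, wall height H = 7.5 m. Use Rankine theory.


Result: 144.05 kN/m

Derivation:
Compute active earth pressure coefficient:
Ka = tan^2(45 - phi/2) = tan^2(27.5) = 0.27099
Compute active force:
Pa = 0.5 * Ka * gamma * H^2
Pa = 0.5 * 0.27099 * 18.9 * 7.5^2
Pa = 144.05 kN/m


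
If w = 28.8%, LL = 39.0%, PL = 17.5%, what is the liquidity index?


First compute the plasticity index:
PI = LL - PL = 39.0 - 17.5 = 21.5
Then compute the liquidity index:
LI = (w - PL) / PI
LI = (28.8 - 17.5) / 21.5
LI = 0.526
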